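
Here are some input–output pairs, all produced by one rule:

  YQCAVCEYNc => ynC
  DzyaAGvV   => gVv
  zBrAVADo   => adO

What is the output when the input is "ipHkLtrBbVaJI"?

Aji

Each output is the input with this applied: flip the case of every letter, then keep only the last 3 characters.
Starting from "ipHkLtrBbVaJI": after the first operation, "IPhKlTRbBvAji"; after the second, "Aji".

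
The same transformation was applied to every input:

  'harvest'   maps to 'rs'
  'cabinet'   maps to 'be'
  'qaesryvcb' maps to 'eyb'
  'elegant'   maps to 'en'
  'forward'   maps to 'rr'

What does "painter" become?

ie

The pattern: keep one character in every 3, starting at position 3 (positions 3rd, 6th, 9th, ...).
So "painter" becomes "ie".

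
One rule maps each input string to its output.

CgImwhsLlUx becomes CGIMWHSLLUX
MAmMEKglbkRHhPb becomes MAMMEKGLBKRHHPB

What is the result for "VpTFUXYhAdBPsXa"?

Rule — convert every letter to uppercase.
Doing the same to "VpTFUXYhAdBPsXa": "VPTFUXYHADBPSXA".

VPTFUXYHADBPSXA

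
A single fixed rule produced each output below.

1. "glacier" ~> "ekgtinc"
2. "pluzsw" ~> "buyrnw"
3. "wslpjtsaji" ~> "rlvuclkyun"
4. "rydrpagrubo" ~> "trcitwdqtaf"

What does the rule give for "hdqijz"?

klbjfs

Each output is the input with this applied: shift every letter 2 places forward in the alphabet (wrapping around), then move the first 3 characters to the end (rotate left by 3).
For "hdqijz", step one produces "jfsklb"; step two turns that into "klbjfs".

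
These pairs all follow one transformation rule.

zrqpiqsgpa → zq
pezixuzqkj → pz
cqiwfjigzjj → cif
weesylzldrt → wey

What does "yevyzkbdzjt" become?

In each case the input is transformed by: keep every other character starting from the first (positions 1st, 3rd, 5th, ...), then delete the last 3 characters.
Working it through for "yevyzkbdzjt": intermediate "yvzbzt", final "yvz".

yvz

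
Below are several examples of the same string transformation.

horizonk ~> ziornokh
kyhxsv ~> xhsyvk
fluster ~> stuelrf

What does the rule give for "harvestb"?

evsrtabh

The rule is to take characters alternately from the front and the back (1st, last, 2nd, 2nd-last, ...), then reverse the string.
"harvestb" → "hbatrsve" → "evsrtabh".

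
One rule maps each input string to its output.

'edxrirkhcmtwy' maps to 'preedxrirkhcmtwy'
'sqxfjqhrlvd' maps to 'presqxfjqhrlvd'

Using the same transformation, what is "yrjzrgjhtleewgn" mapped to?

In each case the input is transformed by: prepend "pre".
"yrjzrgjhtleewgn" → "preyrjzrgjhtleewgn".

preyrjzrgjhtleewgn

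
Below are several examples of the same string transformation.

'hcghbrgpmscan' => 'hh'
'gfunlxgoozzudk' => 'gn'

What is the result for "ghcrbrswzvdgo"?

The rule is to keep one character in every 3, starting at position 1 (positions 1st, 4th, 7th, ...), then delete the last 3 characters.
Working it through for "ghcrbrswzvdgo": intermediate "grsvo", final "gr".
(Check on "hcghbrgpmscan": → "hhgsn" → "hh" ✓)

gr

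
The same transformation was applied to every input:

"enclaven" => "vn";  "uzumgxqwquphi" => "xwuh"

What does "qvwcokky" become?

ky

Looking at the pairs, the operation is to keep every other character starting from the second (positions 2nd, 4th, 6th, ...), then delete the first 2 characters.
Applying both steps to "qvwcokky": "vcky", then "ky".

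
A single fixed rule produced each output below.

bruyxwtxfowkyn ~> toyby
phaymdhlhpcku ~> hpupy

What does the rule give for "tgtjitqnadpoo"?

qdotj

The rule is to keep one character in every 3, starting at position 1 (positions 1st, 4th, 7th, ...), then move the last 3 characters to the front (rotate right by 3).
Starting from "tgtjitqnadpoo": after the first operation, "tjqdo"; after the second, "qdotj".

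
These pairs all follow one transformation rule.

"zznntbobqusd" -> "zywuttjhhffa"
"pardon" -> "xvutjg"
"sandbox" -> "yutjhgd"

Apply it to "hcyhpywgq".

wvnnmieec

Each output is the input with this applied: shift every letter 6 places forward in the alphabet (wrapping around), then sort the characters into reverse alphabetical order.
Working it through for "hcyhpywgq": intermediate "nienvecmw", final "wvnnmieec".
(Check on "sandbox": → "ygtjhud" → "yutjhgd" ✓)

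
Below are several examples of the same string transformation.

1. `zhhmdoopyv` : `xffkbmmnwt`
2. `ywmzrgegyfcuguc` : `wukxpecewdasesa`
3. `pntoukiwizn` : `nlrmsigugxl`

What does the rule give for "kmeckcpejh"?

The rule is to shift every letter 2 places backward in the alphabet (wrapping around).
So "kmeckcpejh" becomes "ikcaianchf".

ikcaianchf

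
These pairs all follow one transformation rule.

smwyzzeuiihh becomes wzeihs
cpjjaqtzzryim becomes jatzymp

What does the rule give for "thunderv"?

udrt

The rule is to move the first 2 characters to the end (rotate left by 2), then keep every other character starting from the first (positions 1st, 3rd, 5th, ...).
Starting from "thunderv": after the first operation, "undervth"; after the second, "udrt".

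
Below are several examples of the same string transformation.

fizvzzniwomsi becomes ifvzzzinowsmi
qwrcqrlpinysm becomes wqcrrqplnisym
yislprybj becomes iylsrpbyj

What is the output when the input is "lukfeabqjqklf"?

ulfkaeqbqjlkf

What's happening: swap each adjacent pair of characters (1↔2, 3↔4, ...).
Doing the same to "lukfeabqjqklf": "ulfkaeqbqjlkf".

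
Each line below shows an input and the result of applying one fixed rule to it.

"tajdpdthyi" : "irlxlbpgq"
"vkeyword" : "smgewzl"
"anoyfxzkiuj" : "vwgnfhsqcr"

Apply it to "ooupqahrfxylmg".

wcxyipznfgtuo

The transformation: delete the first character, then shift every letter 8 places forward in the alphabet (wrapping around).
Doing the same to "ooupqahrfxylmg": "wcxyipznfgtuo".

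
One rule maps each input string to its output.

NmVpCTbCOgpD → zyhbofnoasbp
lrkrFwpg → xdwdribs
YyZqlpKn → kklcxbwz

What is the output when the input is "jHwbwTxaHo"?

vtinifjmta

The rule is to shift every letter 12 places forward in the alphabet (wrapping around), then convert every letter to lowercase.
Starting from "jHwbwTxaHo": after the first operation, "vTiniFjmTa"; after the second, "vtinifjmta".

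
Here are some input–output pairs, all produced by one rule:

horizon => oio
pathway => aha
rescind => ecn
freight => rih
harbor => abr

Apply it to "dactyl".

In each case the input is transformed by: keep every other character starting from the second (positions 2nd, 4th, 6th, ...).
On "dactyl" that produces "atl".

atl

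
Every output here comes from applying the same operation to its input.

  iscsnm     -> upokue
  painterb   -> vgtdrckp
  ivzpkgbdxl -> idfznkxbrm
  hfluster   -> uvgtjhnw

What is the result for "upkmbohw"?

dqjywrmo

The pattern: swap the front and back halves of the string, then shift every letter 2 places forward in the alphabet (wrapping around).
On "upkmbohw": the first step gives "bohwupkm", and the second then gives "dqjywrmo".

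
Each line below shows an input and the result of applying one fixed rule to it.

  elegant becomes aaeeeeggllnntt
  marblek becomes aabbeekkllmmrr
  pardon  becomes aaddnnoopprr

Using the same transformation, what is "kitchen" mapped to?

cceehhiikknntt

Looking at the pairs, the operation is to double every character, then sort the characters into alphabetical order.
Working it through for "kitchen": intermediate "kkiittcchheenn", final "cceehhiikknntt".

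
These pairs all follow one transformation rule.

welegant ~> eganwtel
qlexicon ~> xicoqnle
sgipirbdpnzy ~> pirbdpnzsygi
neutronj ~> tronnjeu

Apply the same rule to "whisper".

The pattern: swap the first and last characters, then move the first 3 characters to the end (rotate left by 3).
"whisper" → "spewrhi".

spewrhi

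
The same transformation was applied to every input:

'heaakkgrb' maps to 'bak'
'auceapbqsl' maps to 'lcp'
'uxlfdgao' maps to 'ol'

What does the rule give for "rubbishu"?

ub

The rule is to move the last 3 characters to the front (rotate right by 3), then keep one character in every 3, starting at position 3 (positions 3rd, 6th, 9th, ...).
For "rubbishu", step one produces "shurubbi"; step two turns that into "ub".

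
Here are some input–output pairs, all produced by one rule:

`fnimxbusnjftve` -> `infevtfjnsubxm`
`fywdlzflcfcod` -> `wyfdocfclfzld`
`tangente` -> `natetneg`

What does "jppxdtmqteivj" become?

Rule — reverse the string, then move the last 3 characters to the front (rotate right by 3).
Working it through for "jppxdtmqteivj": intermediate "jvietqmtdxppj", final "ppjjvietqmtdx".

ppjjvietqmtdx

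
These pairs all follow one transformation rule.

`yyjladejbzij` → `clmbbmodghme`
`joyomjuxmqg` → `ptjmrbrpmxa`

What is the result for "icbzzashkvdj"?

ygmlfeccdvkn

The rule is to shift every letter 3 places forward in the alphabet (wrapping around), then move the last 3 characters to the front (rotate right by 3).
For "icbzzashkvdj" the result is "ygmlfeccdvkn".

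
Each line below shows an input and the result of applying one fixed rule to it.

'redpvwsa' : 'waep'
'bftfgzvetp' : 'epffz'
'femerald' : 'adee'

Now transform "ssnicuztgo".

The pattern: move the last 3 characters to the front (rotate right by 3), then keep every other character starting from the first (positions 1st, 3rd, 5th, ...).
On "ssnicuztgo" that produces "tosiu".
(Check on "bftfgzvetp": → "etpbftfgzv" → "epffz" ✓)

tosiu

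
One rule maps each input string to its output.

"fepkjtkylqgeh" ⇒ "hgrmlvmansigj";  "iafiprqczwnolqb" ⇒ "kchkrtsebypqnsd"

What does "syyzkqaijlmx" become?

What's happening: shift every letter 2 places forward in the alphabet (wrapping around).
On "syyzkqaijlmx" that produces "uaabmscklnoz".

uaabmscklnoz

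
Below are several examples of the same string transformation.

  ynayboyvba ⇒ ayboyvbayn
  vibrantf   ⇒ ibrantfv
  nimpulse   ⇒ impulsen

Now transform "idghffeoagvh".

The pattern: move the last 3 characters to the front (rotate right by 3), then swap the front and back halves of the string.
On "idghffeoagvh": the first step gives "gvhidghffeoa", and the second then gives "hffeoagvhidg".

hffeoagvhidg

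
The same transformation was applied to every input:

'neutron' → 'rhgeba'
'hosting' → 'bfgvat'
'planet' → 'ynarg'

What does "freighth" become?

ervtugu

Rule — delete the first character, then shift every letter 13 places forward in the alphabet (wrapping around) — i.e. ROT13.
So "freighth" becomes "ervtugu".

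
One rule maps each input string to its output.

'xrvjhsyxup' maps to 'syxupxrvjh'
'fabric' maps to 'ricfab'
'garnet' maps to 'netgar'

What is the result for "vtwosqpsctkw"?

What's happening: swap the front and back halves of the string.
Applying that to "vtwosqpsctkw" gives "psctkwvtwosq".

psctkwvtwosq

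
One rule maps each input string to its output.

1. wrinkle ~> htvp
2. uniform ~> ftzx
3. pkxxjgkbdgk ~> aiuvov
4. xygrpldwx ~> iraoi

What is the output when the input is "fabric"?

Each output is the input with this applied: shift every letter 11 places forward in the alphabet (wrapping around), then keep every other character starting from the first (positions 1st, 3rd, 5th, ...).
Applying that to "fabric" gives "qmt".
(Check on "xygrpldwx": → "ijrcawohi" → "iraoi" ✓)

qmt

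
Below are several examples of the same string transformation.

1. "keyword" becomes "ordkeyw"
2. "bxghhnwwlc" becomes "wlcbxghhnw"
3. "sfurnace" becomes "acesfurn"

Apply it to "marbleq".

Rule — move the last 3 characters to the front (rotate right by 3).
Applying that to "marbleq" gives "leqmarb".

leqmarb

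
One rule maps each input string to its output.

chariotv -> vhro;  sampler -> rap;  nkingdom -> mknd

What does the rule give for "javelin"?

The transformation: move the last 2 characters to the front (rotate right by 2), then keep every other character starting from the second (positions 2nd, 4th, 6th, ...).
Doing the same to "javelin": "nae".

nae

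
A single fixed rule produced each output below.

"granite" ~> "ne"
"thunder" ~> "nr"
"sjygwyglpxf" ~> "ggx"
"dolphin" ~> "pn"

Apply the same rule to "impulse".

The transformation: keep one character in every 3, starting at position 1 (positions 1st, 4th, 7th, ...), then delete the first character.
For "impulse", step one produces "iue"; step two turns that into "ue".
(Check on "granite": → "gne" → "ne" ✓)

ue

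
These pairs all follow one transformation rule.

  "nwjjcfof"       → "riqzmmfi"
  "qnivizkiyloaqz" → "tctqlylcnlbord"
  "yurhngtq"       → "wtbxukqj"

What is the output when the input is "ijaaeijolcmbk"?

enlmddhlmrofp

Looking at the pairs, the operation is to shift every letter 3 places forward in the alphabet (wrapping around), then move the last 2 characters to the front (rotate right by 2).
Working it through for "ijaaeijolcmbk": intermediate "lmddhlmrofpen", final "enlmddhlmrofp".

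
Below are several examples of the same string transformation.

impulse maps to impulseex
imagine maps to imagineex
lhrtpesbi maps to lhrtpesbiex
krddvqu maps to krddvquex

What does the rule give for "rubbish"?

rubbishex

The pattern: append "ex".
On "rubbish" that produces "rubbishex".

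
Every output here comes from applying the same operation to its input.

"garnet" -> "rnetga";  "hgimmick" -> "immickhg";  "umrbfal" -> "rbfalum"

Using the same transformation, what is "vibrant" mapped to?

Each output is the input with this applied: move the first 2 characters to the end (rotate left by 2).
Applying that to "vibrant" gives "brantvi".

brantvi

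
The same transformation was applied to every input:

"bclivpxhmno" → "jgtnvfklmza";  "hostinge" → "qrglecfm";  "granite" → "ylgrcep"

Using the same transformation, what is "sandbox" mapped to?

lbzmvqy

The transformation: move the first 2 characters to the end (rotate left by 2), then shift every letter 2 places backward in the alphabet (wrapping around).
Applying both steps to "sandbox": "ndboxsa", then "lbzmvqy".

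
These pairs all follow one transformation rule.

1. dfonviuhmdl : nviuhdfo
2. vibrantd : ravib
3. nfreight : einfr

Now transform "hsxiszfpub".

iszfhsx

The pattern: delete the last 3 characters, then move the first 3 characters to the end (rotate left by 3).
"hsxiszfpub" → "hsxiszf" → "iszfhsx".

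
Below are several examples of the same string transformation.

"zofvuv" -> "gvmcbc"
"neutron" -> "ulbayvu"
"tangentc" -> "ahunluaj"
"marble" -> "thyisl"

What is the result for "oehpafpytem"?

The transformation: shift every letter 7 places forward in the alphabet (wrapping around).
On "oehpafpytem" that produces "vlowhmwfalt".

vlowhmwfalt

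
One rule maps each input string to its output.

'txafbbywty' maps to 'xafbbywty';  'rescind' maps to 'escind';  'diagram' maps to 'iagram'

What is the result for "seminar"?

eminar

Each output is the input with this applied: delete the first character.
"seminar" → "eminar".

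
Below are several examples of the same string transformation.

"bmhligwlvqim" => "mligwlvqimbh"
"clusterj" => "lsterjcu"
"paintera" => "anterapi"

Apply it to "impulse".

Rule — move the first 2 characters to the end (rotate left by 2), then swap the first and last characters.
Starting from "impulse": after the first operation, "pulseim"; after the second, "mulseip".

mulseip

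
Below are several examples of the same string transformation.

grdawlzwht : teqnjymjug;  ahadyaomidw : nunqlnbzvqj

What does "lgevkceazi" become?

ytrixprnmv

The transformation: shift every letter 13 places forward in the alphabet (wrapping around) — i.e. ROT13.
Applying that to "lgevkceazi" gives "ytrixprnmv".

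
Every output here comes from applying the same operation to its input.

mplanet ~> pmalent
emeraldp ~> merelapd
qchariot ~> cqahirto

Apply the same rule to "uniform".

The rule is to swap each adjacent pair of characters (1↔2, 3↔4, ...).
Doing the same to "uniform": "nufirom".

nufirom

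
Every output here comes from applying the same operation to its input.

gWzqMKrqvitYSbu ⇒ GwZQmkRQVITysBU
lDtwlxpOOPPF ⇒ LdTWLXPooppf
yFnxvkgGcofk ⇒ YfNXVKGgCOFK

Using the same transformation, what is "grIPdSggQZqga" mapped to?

In each case the input is transformed by: flip the case of every letter.
"grIPdSggQZqga" → "GRipDsGGqzQGA".

GRipDsGGqzQGA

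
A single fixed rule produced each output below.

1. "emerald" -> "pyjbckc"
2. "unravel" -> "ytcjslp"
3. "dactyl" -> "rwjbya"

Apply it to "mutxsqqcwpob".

vqooaunmzksr

The rule is to move the first 3 characters to the end (rotate left by 3), then shift every letter 2 places backward in the alphabet (wrapping around).
Applying both steps to "mutxsqqcwpob": "xsqqcwpobmut", then "vqooaunmzksr".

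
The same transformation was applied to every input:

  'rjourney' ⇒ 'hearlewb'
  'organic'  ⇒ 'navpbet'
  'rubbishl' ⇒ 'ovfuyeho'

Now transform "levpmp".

Rule — shift every letter 13 places forward in the alphabet (wrapping around) — i.e. ROT13, then move the first 3 characters to the end (rotate left by 3).
For "levpmp", step one produces "yriczc"; step two turns that into "czcyri".

czcyri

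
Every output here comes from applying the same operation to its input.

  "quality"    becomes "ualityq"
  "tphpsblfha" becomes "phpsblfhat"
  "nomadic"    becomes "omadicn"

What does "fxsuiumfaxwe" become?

Each output is the input with this applied: move the first character to the end.
On "fxsuiumfaxwe" that produces "xsuiumfaxwef".

xsuiumfaxwef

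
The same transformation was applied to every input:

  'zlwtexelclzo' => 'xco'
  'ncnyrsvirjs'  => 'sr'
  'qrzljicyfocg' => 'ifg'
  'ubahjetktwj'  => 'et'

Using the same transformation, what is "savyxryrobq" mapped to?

ro

The transformation: delete the first 3 characters, then keep one character in every 3, starting at position 3 (positions 3rd, 6th, 9th, ...).
Working it through for "savyxryrobq": intermediate "yxryrobq", final "ro".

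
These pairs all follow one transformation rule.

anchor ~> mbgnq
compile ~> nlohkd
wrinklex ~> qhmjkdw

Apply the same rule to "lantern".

zmsdqm

The pattern: delete the first character, then shift every letter 1 place backward in the alphabet (wrapping around).
Working it through for "lantern": intermediate "antern", final "zmsdqm".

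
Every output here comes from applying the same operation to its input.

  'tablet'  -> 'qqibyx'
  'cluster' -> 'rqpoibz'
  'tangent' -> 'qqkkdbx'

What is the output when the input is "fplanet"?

In each case the input is transformed by: sort the characters into reverse alphabetical order, then shift every letter 3 places backward in the alphabet (wrapping around).
Starting from "fplanet": after the first operation, "tpnlfea"; after the second, "qmkicbx".

qmkicbx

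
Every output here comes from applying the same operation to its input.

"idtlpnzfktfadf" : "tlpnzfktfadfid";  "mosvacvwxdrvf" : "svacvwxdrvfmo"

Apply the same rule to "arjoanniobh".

Looking at the pairs, the operation is to move the first 2 characters to the end (rotate left by 2).
So "arjoanniobh" becomes "joanniobhar".

joanniobhar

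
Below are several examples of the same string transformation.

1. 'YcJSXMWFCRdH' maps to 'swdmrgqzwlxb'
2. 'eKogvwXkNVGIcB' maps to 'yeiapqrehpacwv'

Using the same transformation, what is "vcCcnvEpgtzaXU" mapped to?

The pattern: shift every letter 6 places backward in the alphabet (wrapping around), then convert every letter to lowercase.
"vcCcnvEpgtzaXU" → "pwwwhpyjanturo".
(Check on "YcJSXMWFCRdH": → "SwDMRGQZWLxB" → "swdmrgqzwlxb" ✓)

pwwwhpyjanturo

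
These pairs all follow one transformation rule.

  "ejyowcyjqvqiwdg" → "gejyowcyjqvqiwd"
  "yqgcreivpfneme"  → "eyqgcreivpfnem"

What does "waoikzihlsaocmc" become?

cwaoikzihlsaocm

The pattern: move the last character to the front.
So "waoikzihlsaocmc" becomes "cwaoikzihlsaocm".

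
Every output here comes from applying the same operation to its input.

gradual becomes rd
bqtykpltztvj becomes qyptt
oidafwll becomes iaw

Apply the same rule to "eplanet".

pa

Rule — delete the last 2 characters, then keep every other character starting from the second (positions 2nd, 4th, 6th, ...).
"eplanet" → "eplan" → "pa".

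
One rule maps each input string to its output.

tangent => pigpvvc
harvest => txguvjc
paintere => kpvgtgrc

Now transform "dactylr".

evantfc

The rule is to shift every letter 2 places forward in the alphabet (wrapping around), then move the first 2 characters to the end (rotate left by 2).
Starting from "dactylr": after the first operation, "fcevant"; after the second, "evantfc".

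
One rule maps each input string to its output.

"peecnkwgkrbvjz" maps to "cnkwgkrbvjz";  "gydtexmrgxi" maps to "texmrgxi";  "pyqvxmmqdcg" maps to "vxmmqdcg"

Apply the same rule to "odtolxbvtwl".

olxbvtwl

In each case the input is transformed by: delete the first 3 characters.
Doing the same to "odtolxbvtwl": "olxbvtwl".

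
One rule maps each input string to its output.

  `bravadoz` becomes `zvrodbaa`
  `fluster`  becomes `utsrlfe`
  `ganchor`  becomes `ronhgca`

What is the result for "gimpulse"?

uspmlige

Rule — sort the characters into reverse alphabetical order.
Doing the same to "gimpulse": "uspmlige".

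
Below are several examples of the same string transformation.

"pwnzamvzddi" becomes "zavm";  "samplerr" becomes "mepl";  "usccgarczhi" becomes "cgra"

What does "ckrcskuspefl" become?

ssku

What's happening: take characters alternately from the front and the back (1st, last, 2nd, 2nd-last, ...), then keep only the last 4 characters.
Starting from "ckrcskuspefl": after the first operation, "clkfrecpssku"; after the second, "ssku".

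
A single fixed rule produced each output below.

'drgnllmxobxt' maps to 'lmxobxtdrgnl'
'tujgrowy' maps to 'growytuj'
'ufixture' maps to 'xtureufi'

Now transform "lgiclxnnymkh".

xnnymkhlgicl

Each output is the input with this applied: swap the front and back halves of the string, then move the last character to the front.
Applying both steps to "lgiclxnnymkh": "nnymkhlgiclx", then "xnnymkhlgicl".
(Check on "ufixture": → "tureufix" → "xtureufi" ✓)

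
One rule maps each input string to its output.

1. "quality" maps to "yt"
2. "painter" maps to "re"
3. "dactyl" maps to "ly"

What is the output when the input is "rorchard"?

dr

Rule — reverse the string, then keep only the first 2 characters.
"rorchard" → "drahcror" → "dr".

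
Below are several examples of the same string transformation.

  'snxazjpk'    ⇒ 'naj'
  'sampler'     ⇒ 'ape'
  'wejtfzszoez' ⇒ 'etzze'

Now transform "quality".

What's happening: delete the last character, then keep every other character starting from the second (positions 2nd, 4th, 6th, ...).
Starting from "quality": after the first operation, "qualit"; after the second, "ult".
(Check on "wejtfzszoez": → "wejtfzszoe" → "etzze" ✓)

ult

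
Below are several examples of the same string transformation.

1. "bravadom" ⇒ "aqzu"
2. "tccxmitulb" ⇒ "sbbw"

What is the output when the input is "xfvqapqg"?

The transformation: shift every letter 1 place backward in the alphabet (wrapping around), then keep only the first 4 characters.
"xfvqapqg" → "weup".

weup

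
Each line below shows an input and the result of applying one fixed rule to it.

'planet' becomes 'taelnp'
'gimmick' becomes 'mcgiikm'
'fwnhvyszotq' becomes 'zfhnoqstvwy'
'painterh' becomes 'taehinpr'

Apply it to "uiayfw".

yafiuw

Each output is the input with this applied: sort the characters into alphabetical order, then move the last character to the front.
"uiayfw" → "afiuwy" → "yafiuw".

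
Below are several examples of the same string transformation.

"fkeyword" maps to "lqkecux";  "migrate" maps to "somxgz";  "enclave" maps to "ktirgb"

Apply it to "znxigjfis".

Rule — shift every letter 6 places forward in the alphabet (wrapping around), then delete the last character.
"znxigjfis" → "ftdomploy" → "ftdomplo".
(Check on "enclave": → "ktirgbk" → "ktirgb" ✓)

ftdomplo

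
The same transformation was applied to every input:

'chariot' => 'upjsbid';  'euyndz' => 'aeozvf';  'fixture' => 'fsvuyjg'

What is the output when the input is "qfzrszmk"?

Looking at the pairs, the operation is to shift every letter 1 place forward in the alphabet (wrapping around), then reverse the string.
Starting from "qfzrszmk": after the first operation, "rgastanl"; after the second, "lnatsagr".

lnatsagr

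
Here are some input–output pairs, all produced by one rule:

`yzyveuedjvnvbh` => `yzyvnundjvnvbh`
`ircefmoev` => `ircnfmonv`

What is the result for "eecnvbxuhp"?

nncnvbxuhp

The transformation: replace every "e" with "n".
"eecnvbxuhp" → "nncnvbxuhp".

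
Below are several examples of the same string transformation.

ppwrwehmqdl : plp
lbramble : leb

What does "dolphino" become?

doo

Each output is the input with this applied: take characters alternately from the front and the back (1st, last, 2nd, 2nd-last, ...), then keep only the first 3 characters.
For "dolphino", step one produces "doonliph"; step two turns that into "doo".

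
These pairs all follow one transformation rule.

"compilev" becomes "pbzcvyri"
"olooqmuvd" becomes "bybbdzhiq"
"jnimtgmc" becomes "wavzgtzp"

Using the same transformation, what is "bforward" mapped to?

osbejneq

The pattern: shift every letter 13 places forward in the alphabet (wrapping around) — i.e. ROT13.
For "bforward" the result is "osbejneq".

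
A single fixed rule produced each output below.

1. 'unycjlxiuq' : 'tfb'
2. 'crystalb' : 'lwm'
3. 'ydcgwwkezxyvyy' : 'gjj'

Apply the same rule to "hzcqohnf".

Rule — shift every letter 11 places forward in the alphabet (wrapping around), then keep only the last 3 characters.
Applying both steps to "hzcqohnf": "sknbzsyq", then "syq".

syq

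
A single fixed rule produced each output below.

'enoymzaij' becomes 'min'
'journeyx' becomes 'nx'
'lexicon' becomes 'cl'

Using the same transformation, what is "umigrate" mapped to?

Each output is the input with this applied: move the first 2 characters to the end (rotate left by 2), then keep one character in every 3, starting at position 3 (positions 3rd, 6th, 9th, ...).
On "umigrate": the first step gives "igrateum", and the second then gives "re".

re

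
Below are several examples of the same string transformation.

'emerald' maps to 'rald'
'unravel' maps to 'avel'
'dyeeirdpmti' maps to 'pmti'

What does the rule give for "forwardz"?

ardz

In each case the input is transformed by: keep only the last 4 characters.
On "forwardz" that produces "ardz".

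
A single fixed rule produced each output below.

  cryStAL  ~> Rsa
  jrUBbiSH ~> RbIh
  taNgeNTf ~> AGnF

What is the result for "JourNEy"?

Each output is the input with this applied: flip the case of every letter, then keep every other character starting from the second (positions 2nd, 4th, 6th, ...).
Working it through for "JourNEy": intermediate "jOURneY", final "ORe".
(Check on "cryStAL": → "CRYsTal" → "Rsa" ✓)

ORe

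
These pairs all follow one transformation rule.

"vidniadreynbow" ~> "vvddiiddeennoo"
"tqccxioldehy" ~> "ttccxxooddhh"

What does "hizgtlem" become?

What's happening: keep every other character starting from the first (positions 1st, 3rd, 5th, ...), then double every character.
"hizgtlem" → "hzte" → "hhzzttee".

hhzzttee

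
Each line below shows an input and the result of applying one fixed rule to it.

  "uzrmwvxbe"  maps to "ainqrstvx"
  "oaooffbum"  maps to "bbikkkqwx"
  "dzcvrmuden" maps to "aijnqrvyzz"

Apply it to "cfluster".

abhnopqy

Each output is the input with this applied: shift every letter 4 places backward in the alphabet (wrapping around), then sort the characters into alphabetical order.
Applying both steps to "cfluster": "ybhqopan", then "abhnopqy".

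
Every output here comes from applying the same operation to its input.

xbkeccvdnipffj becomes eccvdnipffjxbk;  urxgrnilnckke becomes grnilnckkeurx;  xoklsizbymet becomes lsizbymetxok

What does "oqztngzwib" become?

tngzwiboqz

Looking at the pairs, the operation is to move the first 3 characters to the end (rotate left by 3).
Doing the same to "oqztngzwib": "tngzwiboqz".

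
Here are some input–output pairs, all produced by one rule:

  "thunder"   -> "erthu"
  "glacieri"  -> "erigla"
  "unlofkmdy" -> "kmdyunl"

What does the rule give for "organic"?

icorg

Each output is the input with this applied: move the first 3 characters to the end (rotate left by 3), then delete the first 2 characters.
So "organic" becomes "icorg".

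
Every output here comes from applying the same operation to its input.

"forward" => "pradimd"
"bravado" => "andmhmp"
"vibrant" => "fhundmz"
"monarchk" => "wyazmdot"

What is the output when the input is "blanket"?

The pattern: move the last character to the front, then shift every letter 12 places forward in the alphabet (wrapping around).
"blanket" → "tblanke" → "fnxmzwq".

fnxmzwq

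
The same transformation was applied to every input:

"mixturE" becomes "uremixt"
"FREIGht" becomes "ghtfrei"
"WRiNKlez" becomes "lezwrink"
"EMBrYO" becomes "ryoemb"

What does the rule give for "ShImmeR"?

The pattern: move the last 3 characters to the front (rotate right by 3), then convert every letter to lowercase.
Applying both steps to "ShImmeR": "meRShIm", then "mershim".

mershim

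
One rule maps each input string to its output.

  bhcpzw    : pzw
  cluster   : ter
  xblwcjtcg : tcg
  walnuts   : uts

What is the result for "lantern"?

ern

Each output is the input with this applied: keep only the last 3 characters.
For "lantern" the result is "ern".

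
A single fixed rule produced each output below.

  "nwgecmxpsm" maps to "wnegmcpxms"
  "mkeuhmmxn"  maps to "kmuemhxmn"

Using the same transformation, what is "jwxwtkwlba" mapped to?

wjwxktlwab

Each output is the input with this applied: swap each adjacent pair of characters (1↔2, 3↔4, ...).
On "jwxwtkwlba" that produces "wjwxktlwab".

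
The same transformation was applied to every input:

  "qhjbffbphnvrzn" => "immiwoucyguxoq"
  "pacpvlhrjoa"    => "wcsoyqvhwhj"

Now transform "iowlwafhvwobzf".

sdhmocdvigmpvd

The pattern: shift every letter 7 places forward in the alphabet (wrapping around), then move the first 3 characters to the end (rotate left by 3).
On "iowlwafhvwobzf" that produces "sdhmocdvigmpvd".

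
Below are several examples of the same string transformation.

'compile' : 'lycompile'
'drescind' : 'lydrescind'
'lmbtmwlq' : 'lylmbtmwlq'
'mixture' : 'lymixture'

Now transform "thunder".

lythunder

Looking at the pairs, the operation is to prepend "ly".
Doing the same to "thunder": "lythunder".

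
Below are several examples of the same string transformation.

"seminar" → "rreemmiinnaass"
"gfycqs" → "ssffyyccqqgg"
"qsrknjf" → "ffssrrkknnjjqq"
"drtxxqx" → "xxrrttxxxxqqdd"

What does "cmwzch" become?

hhmmwwzzcccc

Looking at the pairs, the operation is to swap the first and last characters, then double every character.
"cmwzch" → "hhmmwwzzcccc".
(Check on "seminar": → "reminas" → "rreemmiinnaass" ✓)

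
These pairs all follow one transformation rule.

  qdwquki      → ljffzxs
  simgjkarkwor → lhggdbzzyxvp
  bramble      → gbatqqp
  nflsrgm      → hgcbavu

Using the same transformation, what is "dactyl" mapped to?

The transformation: sort the characters into reverse alphabetical order, then shift every letter 11 places backward in the alphabet (wrapping around).
Working it through for "dactyl": intermediate "ytldca", final "niasrp".

niasrp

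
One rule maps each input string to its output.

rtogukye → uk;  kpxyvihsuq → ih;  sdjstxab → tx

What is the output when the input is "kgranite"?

Looking at the pairs, the operation is to swap the front and back halves of the string, then keep only the first 2 characters.
Working it through for "kgranite": intermediate "nitekgra", final "ni".

ni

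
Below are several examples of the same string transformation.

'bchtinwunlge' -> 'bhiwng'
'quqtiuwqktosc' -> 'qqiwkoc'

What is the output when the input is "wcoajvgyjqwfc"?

The rule is to keep every other character starting from the first (positions 1st, 3rd, 5th, ...).
Doing the same to "wcoajvgyjqwfc": "wojgjwc".

wojgjwc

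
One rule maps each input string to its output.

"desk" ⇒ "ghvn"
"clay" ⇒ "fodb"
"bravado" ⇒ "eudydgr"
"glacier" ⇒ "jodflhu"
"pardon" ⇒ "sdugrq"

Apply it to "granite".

judqlwh

Each output is the input with this applied: shift every letter 3 places forward in the alphabet (wrapping around).
So "granite" becomes "judqlwh".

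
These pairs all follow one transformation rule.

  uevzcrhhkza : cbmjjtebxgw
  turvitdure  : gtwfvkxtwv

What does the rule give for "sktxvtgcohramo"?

qoctjqeivxzvmu

In each case the input is transformed by: shift every letter 2 places forward in the alphabet (wrapping around), then reverse the string.
Applying that to "sktxvtgcohramo" gives "qoctjqeivxzvmu".
(Check on "turvitdure": → "vwtxkvfwtg" → "gtwfvkxtwv" ✓)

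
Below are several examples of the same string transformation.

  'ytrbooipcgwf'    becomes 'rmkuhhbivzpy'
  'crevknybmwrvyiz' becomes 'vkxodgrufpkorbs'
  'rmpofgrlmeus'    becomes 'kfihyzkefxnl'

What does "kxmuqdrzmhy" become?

dqfnjwksfar

Rule — shift every letter 7 places backward in the alphabet (wrapping around).
So "kxmuqdrzmhy" becomes "dqfnjwksfar".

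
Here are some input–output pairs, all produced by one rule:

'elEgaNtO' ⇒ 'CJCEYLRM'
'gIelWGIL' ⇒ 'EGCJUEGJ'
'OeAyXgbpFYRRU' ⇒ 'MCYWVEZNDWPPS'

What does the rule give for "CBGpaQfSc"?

The pattern: shift every letter 2 places backward in the alphabet (wrapping around), then convert every letter to uppercase.
Applying both steps to "CBGpaQfSc": "AZEnyOdQa", then "AZENYODQA".

AZENYODQA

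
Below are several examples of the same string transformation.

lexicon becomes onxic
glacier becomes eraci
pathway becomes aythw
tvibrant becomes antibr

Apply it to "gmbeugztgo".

gztgobeu

Each output is the input with this applied: delete the first 2 characters, then move the first 3 characters to the end (rotate left by 3).
For "gmbeugztgo" the result is "gztgobeu".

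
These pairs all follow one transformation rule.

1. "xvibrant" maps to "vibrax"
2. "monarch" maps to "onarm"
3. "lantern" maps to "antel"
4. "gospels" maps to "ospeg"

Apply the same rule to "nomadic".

In each case the input is transformed by: delete the last 2 characters, then move the first character to the end.
Working it through for "nomadic": intermediate "nomad", final "omadn".
(Check on "xvibrant": → "xvibra" → "vibrax" ✓)

omadn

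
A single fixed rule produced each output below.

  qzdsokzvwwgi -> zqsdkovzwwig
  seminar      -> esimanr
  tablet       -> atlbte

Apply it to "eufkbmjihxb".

uekfmbijxhb

Each output is the input with this applied: swap each adjacent pair of characters (1↔2, 3↔4, ...).
Applying that to "eufkbmjihxb" gives "uekfmbijxhb".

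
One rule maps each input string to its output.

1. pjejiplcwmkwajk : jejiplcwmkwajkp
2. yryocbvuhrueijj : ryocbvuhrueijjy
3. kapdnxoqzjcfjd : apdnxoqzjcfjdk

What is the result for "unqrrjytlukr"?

Rule — move the first character to the end.
For "unqrrjytlukr" the result is "nqrrjytlukru".

nqrrjytlukru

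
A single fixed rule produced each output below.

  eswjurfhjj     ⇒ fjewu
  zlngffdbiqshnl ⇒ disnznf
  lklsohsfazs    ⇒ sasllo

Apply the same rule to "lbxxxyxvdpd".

The transformation: keep every other character starting from the first (positions 1st, 3rd, 5th, ...), then move the first 3 characters to the end (rotate left by 3).
Working it through for "lbxxxyxvdpd": intermediate "lxxxdd", final "xddlxx".
(Check on "lklsohsfazs": → "llosas" → "sasllo" ✓)

xddlxx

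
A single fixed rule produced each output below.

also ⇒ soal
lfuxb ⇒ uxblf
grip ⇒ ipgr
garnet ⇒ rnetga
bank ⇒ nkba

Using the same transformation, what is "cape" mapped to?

peca

Rule — move the first 2 characters to the end (rotate left by 2).
On "cape" that produces "peca".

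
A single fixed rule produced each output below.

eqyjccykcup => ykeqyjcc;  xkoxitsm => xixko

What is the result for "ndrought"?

Each output is the input with this applied: delete the last 3 characters, then move the last 2 characters to the front (rotate right by 2).
Starting from "ndrought": after the first operation, "ndrou"; after the second, "oundr".

oundr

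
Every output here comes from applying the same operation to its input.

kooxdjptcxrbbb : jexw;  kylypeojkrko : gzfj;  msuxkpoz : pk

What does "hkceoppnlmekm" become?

The transformation: shift every letter 5 places backward in the alphabet (wrapping around), then keep one character in every 3, starting at position 3 (positions 3rd, 6th, 9th, ...).
For "hkceoppnlmekm" the result is "xkgf".

xkgf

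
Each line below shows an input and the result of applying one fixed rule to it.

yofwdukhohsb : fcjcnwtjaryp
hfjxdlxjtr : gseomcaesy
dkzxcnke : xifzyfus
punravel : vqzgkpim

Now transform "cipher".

Rule — shift every letter 5 places backward in the alphabet (wrapping around), then swap the front and back halves of the string.
Starting from "cipher": after the first operation, "xdkczm"; after the second, "czmxdk".
(Check on "hfjxdlxjtr": → "caesygseom" → "gseomcaesy" ✓)

czmxdk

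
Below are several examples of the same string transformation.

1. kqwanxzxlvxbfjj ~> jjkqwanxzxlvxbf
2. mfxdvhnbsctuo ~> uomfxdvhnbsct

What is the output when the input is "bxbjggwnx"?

nxbxbjggw

Looking at the pairs, the operation is to move the last 2 characters to the front (rotate right by 2).
For "bxbjggwnx" the result is "nxbxbjggw".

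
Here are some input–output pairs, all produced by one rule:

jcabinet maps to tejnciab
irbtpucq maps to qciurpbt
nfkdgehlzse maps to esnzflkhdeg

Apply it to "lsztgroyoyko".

What's happening: move the last character to the front, then take characters alternately from the front and the back (1st, last, 2nd, 2nd-last, ...).
"lsztgroyoyko" → "olsztgroyoyk" → "oklysozytogr".
(Check on "jcabinet": → "tjcabine" → "tejnciab" ✓)

oklysozytogr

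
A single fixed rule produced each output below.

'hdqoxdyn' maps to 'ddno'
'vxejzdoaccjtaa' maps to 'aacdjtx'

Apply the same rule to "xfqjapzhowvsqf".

ffhjpsw

Looking at the pairs, the operation is to keep every other character starting from the second (positions 2nd, 4th, 6th, ...), then sort the characters into alphabetical order.
Starting from "xfqjapzhowvsqf": after the first operation, "fjphwsf"; after the second, "ffhjpsw".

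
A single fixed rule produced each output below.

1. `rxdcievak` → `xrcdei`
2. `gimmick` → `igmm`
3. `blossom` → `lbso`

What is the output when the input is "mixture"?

The transformation: delete the last 3 characters, then swap each adjacent pair of characters (1↔2, 3↔4, ...).
For "mixture" the result is "imtx".

imtx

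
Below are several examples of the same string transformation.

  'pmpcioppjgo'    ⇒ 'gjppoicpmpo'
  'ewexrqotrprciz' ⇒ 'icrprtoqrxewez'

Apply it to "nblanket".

The transformation: move the last character to the front, then reverse the string.
On "nblanket": the first step gives "tnblanke", and the second then gives "eknalbnt".

eknalbnt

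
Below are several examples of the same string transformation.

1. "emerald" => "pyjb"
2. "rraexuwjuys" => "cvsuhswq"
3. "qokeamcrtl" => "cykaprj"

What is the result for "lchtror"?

Looking at the pairs, the operation is to shift every letter 2 places backward in the alphabet (wrapping around), then delete the first 3 characters.
On "lchtror" that produces "rpmp".

rpmp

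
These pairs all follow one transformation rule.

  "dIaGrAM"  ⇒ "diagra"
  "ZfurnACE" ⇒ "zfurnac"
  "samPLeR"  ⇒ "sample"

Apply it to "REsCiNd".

Looking at the pairs, the operation is to delete the last character, then convert every letter to lowercase.
For "REsCiNd", step one produces "REsCiN"; step two turns that into "rescin".

rescin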